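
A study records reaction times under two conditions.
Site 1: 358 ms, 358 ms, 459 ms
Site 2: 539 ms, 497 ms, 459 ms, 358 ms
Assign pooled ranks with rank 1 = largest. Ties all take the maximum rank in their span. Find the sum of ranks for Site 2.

14

Sorted (descending): 539, 497, 459, 459, 358, 358, 358
The 2 values of 459 occupy positions 3–4 → each gets rank 4.
The 3 values of 358 occupy positions 5–7 → each gets rank 7.
Site 2 values → pooled ranks: 539→1, 497→2, 459→4, 358→7
Rank sum = 1 + 2 + 4 + 7 = 14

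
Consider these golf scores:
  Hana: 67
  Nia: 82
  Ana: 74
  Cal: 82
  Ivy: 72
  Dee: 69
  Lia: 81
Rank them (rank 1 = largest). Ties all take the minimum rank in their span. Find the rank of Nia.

Sorted (descending): 82, 82, 81, 74, 72, 69, 67
The 2 values of 82 occupy positions 1–2 → each gets rank 1.
Nia has value 82 → rank 1.

1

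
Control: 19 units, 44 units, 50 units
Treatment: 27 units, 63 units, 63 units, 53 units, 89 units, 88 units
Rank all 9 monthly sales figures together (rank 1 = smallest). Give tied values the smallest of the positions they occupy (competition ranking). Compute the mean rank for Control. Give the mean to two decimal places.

Sorted (ascending): 19, 27, 44, 50, 53, 63, 63, 88, 89
The 2 values of 63 occupy positions 6–7 → each gets rank 6.
Control values → pooled ranks: 19→1, 44→3, 50→4
Mean rank = (1 + 3 + 4) / 3 = 2.67

2.67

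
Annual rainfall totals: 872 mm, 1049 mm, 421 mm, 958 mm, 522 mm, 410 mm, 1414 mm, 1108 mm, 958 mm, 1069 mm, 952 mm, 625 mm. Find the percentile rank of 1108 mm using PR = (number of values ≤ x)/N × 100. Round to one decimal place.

91.7

N = 12.
Strictly below 1108: 10. Equal to 1108: 1.
PR = 11/12 × 100 = 91.7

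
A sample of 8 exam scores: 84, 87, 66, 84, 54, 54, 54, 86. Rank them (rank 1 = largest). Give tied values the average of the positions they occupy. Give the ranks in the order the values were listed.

Sorted (descending): 87, 86, 84, 84, 66, 54, 54, 54
The 2 values of 84 occupy positions 3–4 → average rank (3+4)/2 = 3.5.
The 3 values of 54 occupy positions 6–8 → average rank 7.

3.5, 1, 5, 3.5, 7, 7, 7, 2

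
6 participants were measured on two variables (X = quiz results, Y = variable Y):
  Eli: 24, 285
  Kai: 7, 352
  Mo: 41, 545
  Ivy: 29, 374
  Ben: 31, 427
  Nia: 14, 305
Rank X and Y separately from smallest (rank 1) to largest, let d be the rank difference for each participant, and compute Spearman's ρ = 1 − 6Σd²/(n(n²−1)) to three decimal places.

0.771

Ranks of variable 1: 3, 1, 6, 4, 5, 2
Ranks of variable 2: 1, 3, 6, 4, 5, 2
d = r₁ − r₂: 2, -2, 0, 0, 0, 0
d²: 4, 4, 0, 0, 0, 0; Σd² = 8
ρ = 1 − 6·8/(6·35) = 1 − 48/210 = 0.771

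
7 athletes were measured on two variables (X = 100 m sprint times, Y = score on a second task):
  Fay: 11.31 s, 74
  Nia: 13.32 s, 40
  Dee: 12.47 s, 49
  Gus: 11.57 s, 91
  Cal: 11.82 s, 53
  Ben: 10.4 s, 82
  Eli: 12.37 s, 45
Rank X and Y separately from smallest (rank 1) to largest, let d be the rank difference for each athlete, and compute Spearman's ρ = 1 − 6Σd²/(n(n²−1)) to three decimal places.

-0.857

Ranks of variable 1: 2, 7, 6, 3, 4, 1, 5
Ranks of variable 2: 5, 1, 3, 7, 4, 6, 2
d = r₁ − r₂: -3, 6, 3, -4, 0, -5, 3
d²: 9, 36, 9, 16, 0, 25, 9; Σd² = 104
ρ = 1 − 6·104/(7·48) = 1 − 624/336 = -0.857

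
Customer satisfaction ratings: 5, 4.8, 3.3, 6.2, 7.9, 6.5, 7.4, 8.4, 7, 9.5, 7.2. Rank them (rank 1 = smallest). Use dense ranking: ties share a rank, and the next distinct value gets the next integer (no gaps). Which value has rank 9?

7.9

Sorted (ascending): 3.3, 4.8, 5, 6.2, 6.5, 7, 7.2, 7.4, 7.9, 8.4, 9.5
No ties — each value takes its position as its rank.
Rank 9 → value 7.9.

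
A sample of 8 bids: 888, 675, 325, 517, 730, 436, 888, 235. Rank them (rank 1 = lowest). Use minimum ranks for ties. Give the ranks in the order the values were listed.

Sorted (ascending): 235, 325, 436, 517, 675, 730, 888, 888
The 2 values of 888 occupy positions 7–8 → each gets rank 7.

7, 5, 2, 4, 6, 3, 7, 1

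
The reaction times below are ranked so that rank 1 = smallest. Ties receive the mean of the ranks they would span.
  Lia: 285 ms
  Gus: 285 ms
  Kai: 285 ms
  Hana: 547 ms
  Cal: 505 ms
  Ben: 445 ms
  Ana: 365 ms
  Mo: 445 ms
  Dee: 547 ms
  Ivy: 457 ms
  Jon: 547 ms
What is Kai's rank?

2

Sorted (ascending): 285, 285, 285, 365, 445, 445, 457, 505, 547, 547, 547
The 3 values of 285 occupy positions 1–3 → average rank 2.
The 2 values of 445 occupy positions 5–6 → average rank (5+6)/2 = 5.5.
The 3 values of 547 occupy positions 9–11 → average rank 10.
Kai has value 285 ms → rank 2.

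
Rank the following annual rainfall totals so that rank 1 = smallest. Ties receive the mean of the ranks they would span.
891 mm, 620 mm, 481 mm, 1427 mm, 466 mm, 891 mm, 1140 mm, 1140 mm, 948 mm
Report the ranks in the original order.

Sorted (ascending): 466, 481, 620, 891, 891, 948, 1140, 1140, 1427
The 2 values of 891 occupy positions 4–5 → average rank (4+5)/2 = 4.5.
The 2 values of 1140 occupy positions 7–8 → average rank (7+8)/2 = 7.5.

4.5, 3, 2, 9, 1, 4.5, 7.5, 7.5, 6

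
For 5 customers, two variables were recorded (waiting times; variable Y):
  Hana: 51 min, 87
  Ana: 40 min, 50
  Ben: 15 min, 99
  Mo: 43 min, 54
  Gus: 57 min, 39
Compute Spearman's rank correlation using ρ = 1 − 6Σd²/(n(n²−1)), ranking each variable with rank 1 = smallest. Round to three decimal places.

-0.600

Ranks of variable 1: 4, 2, 1, 3, 5
Ranks of variable 2: 4, 2, 5, 3, 1
d = r₁ − r₂: 0, 0, -4, 0, 4
d²: 0, 0, 16, 0, 16; Σd² = 32
ρ = 1 − 6·32/(5·24) = 1 − 192/120 = -0.600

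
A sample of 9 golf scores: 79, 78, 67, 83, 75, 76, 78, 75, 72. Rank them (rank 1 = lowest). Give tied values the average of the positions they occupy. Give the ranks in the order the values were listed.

8, 6.5, 1, 9, 3.5, 5, 6.5, 3.5, 2

Sorted (ascending): 67, 72, 75, 75, 76, 78, 78, 79, 83
The 2 values of 75 occupy positions 3–4 → average rank (3+4)/2 = 3.5.
The 2 values of 78 occupy positions 6–7 → average rank (6+7)/2 = 6.5.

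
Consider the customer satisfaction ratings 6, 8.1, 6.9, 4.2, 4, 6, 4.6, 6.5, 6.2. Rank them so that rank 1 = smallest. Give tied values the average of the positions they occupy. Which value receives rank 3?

Sorted (ascending): 4, 4.2, 4.6, 6, 6, 6.2, 6.5, 6.9, 8.1
The 2 values of 6 occupy positions 4–5 → average rank (4+5)/2 = 4.5.
Rank 3 → value 4.6.

4.6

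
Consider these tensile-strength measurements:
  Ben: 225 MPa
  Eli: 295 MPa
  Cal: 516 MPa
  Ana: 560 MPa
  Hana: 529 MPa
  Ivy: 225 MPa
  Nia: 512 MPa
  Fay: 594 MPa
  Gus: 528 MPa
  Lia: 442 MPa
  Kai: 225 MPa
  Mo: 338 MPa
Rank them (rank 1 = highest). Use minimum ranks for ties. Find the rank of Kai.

Sorted (descending): 594, 560, 529, 528, 516, 512, 442, 338, 295, 225, 225, 225
The 3 values of 225 occupy positions 10–12 → each gets rank 10.
Kai has value 225 MPa → rank 10.

10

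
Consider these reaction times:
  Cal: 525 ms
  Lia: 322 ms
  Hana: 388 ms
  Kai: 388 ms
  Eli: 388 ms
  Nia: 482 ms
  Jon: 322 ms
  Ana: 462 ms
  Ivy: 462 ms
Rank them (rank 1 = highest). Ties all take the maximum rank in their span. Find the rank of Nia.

2

Sorted (descending): 525, 482, 462, 462, 388, 388, 388, 322, 322
The 2 values of 462 occupy positions 3–4 → each gets rank 4.
The 3 values of 388 occupy positions 5–7 → each gets rank 7.
The 2 values of 322 occupy positions 8–9 → each gets rank 9.
Nia has value 482 ms → rank 2.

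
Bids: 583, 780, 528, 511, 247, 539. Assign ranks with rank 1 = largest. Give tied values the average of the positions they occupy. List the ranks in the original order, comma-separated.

Sorted (descending): 780, 583, 539, 528, 511, 247
No ties — each value takes its position as its rank.

2, 1, 4, 5, 6, 3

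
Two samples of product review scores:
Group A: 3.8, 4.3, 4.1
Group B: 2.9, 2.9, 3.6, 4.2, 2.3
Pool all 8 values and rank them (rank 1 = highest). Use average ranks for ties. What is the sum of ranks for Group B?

Sorted (descending): 4.3, 4.2, 4.1, 3.8, 3.6, 2.9, 2.9, 2.3
The 2 values of 2.9 occupy positions 6–7 → average rank (6+7)/2 = 6.5.
Group B values → pooled ranks: 2.9→6.5, 2.9→6.5, 3.6→5, 4.2→2, 2.3→8
Rank sum = 6.5 + 6.5 + 5 + 2 + 8 = 28

28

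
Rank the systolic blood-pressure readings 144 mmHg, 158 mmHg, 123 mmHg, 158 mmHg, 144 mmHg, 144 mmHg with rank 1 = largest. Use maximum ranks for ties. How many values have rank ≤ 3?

2

Sorted (descending): 158, 158, 144, 144, 144, 123
The 2 values of 158 occupy positions 1–2 → each gets rank 2.
The 3 values of 144 occupy positions 3–5 → each gets rank 5.
Ranks ≤ 3: {2, 2} → 2 values.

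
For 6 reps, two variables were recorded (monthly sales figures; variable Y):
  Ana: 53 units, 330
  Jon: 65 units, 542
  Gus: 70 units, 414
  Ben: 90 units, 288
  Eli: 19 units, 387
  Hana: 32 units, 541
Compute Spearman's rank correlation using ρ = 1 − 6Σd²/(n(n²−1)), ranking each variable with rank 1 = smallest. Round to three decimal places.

Ranks of variable 1: 3, 4, 5, 6, 1, 2
Ranks of variable 2: 2, 6, 4, 1, 3, 5
d = r₁ − r₂: 1, -2, 1, 5, -2, -3
d²: 1, 4, 1, 25, 4, 9; Σd² = 44
ρ = 1 − 6·44/(6·35) = 1 − 264/210 = -0.257

-0.257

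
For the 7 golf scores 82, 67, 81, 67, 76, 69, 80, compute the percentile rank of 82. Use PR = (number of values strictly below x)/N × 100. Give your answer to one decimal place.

85.7

N = 7.
Strictly below 82: 6. Equal to 82: 1.
PR = 6/7 × 100 = 85.7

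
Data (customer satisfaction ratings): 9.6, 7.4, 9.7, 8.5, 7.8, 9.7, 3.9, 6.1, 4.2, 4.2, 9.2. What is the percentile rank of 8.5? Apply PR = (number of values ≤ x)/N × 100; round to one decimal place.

N = 11.
Strictly below 8.5: 6. Equal to 8.5: 1.
PR = 7/11 × 100 = 63.6

63.6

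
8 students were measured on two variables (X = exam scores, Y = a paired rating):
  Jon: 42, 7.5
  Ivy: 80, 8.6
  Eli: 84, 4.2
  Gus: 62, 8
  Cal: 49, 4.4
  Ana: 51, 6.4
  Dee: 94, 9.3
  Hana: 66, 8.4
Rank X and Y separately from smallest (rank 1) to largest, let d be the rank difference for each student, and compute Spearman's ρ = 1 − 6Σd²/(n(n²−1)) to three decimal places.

Ranks of variable 1: 1, 6, 7, 4, 2, 3, 8, 5
Ranks of variable 2: 4, 7, 1, 5, 2, 3, 8, 6
d = r₁ − r₂: -3, -1, 6, -1, 0, 0, 0, -1
d²: 9, 1, 36, 1, 0, 0, 0, 1; Σd² = 48
ρ = 1 − 6·48/(8·63) = 1 − 288/504 = 0.429

0.429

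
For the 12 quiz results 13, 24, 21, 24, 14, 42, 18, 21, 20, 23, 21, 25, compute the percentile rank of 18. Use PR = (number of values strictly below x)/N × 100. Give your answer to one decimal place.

N = 12.
Strictly below 18: 2. Equal to 18: 1.
PR = 2/12 × 100 = 16.7

16.7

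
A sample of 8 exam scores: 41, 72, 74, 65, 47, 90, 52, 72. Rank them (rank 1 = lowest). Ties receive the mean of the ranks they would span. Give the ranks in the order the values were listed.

1, 5.5, 7, 4, 2, 8, 3, 5.5

Sorted (ascending): 41, 47, 52, 65, 72, 72, 74, 90
The 2 values of 72 occupy positions 5–6 → average rank (5+6)/2 = 5.5.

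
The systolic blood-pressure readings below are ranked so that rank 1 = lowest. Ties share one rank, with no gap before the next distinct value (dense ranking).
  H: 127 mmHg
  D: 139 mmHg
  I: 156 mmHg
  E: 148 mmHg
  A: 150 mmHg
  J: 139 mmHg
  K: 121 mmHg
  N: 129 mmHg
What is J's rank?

4

Sorted (ascending): 121, 127, 129, 139, 139, 148, 150, 156
The 2 values of 139 share dense rank 4.
Remaining distinct values take the next consecutive integers.
J has value 139 mmHg → rank 4.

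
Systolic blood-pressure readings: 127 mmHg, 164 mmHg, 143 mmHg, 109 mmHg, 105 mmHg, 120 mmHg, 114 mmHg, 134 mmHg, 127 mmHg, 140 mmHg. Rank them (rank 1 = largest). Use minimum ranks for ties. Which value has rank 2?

143

Sorted (descending): 164, 143, 140, 134, 127, 127, 120, 114, 109, 105
The 2 values of 127 occupy positions 5–6 → each gets rank 5.
Rank 2 → value 143.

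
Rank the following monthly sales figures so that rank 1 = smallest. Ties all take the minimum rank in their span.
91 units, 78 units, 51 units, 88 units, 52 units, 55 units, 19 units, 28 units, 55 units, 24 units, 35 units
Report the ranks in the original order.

Sorted (ascending): 19, 24, 28, 35, 51, 52, 55, 55, 78, 88, 91
The 2 values of 55 occupy positions 7–8 → each gets rank 7.

11, 9, 5, 10, 6, 7, 1, 3, 7, 2, 4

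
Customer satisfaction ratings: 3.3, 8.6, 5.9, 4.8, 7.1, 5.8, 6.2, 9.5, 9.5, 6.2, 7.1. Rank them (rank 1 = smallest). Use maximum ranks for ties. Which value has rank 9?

8.6

Sorted (ascending): 3.3, 4.8, 5.8, 5.9, 6.2, 6.2, 7.1, 7.1, 8.6, 9.5, 9.5
The 2 values of 6.2 occupy positions 5–6 → each gets rank 6.
The 2 values of 7.1 occupy positions 7–8 → each gets rank 8.
The 2 values of 9.5 occupy positions 10–11 → each gets rank 11.
Rank 9 → value 8.6.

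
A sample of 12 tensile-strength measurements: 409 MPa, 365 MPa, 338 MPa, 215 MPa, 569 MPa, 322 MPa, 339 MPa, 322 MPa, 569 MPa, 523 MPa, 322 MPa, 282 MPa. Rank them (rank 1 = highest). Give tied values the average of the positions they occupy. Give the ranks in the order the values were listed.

4, 5, 7, 12, 1.5, 9, 6, 9, 1.5, 3, 9, 11

Sorted (descending): 569, 569, 523, 409, 365, 339, 338, 322, 322, 322, 282, 215
The 2 values of 569 occupy positions 1–2 → average rank (1+2)/2 = 1.5.
The 3 values of 322 occupy positions 8–10 → average rank 9.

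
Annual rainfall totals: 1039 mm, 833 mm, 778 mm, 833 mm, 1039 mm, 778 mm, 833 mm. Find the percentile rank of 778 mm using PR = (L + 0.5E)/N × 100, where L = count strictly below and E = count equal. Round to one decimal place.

N = 7.
Strictly below 778: 0. Equal to 778: 2.
PR = (0 + 0.5·2)/7 × 100 = 14.3

14.3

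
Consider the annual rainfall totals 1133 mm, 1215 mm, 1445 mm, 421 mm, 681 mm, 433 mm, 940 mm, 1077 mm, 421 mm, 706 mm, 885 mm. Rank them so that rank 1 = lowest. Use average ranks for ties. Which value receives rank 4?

681

Sorted (ascending): 421, 421, 433, 681, 706, 885, 940, 1077, 1133, 1215, 1445
The 2 values of 421 occupy positions 1–2 → average rank (1+2)/2 = 1.5.
Rank 4 → value 681.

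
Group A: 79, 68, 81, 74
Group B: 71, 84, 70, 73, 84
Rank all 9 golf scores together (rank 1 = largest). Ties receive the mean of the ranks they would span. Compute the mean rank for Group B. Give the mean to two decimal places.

4.80

Sorted (descending): 84, 84, 81, 79, 74, 73, 71, 70, 68
The 2 values of 84 occupy positions 1–2 → average rank (1+2)/2 = 1.5.
Group B values → pooled ranks: 71→7, 84→1.5, 70→8, 73→6, 84→1.5
Mean rank = (7 + 1.5 + 8 + 6 + 1.5) / 5 = 4.80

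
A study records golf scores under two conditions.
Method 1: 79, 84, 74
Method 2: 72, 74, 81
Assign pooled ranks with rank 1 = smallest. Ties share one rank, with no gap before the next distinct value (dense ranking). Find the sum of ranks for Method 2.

7

Sorted (ascending): 72, 74, 74, 79, 81, 84
The 2 values of 74 share dense rank 2.
Remaining distinct values take the next consecutive integers.
Method 2 values → pooled ranks: 72→1, 74→2, 81→4
Rank sum = 1 + 2 + 4 = 7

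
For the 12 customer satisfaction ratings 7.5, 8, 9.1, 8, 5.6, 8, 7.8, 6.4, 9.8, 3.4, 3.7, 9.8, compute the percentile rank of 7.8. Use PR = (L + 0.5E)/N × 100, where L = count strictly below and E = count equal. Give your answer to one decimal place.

N = 12.
Strictly below 7.8: 5. Equal to 7.8: 1.
PR = (5 + 0.5·1)/12 × 100 = 45.8

45.8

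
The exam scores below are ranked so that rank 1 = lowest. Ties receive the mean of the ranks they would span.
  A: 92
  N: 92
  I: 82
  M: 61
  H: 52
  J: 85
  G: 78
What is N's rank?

Sorted (ascending): 52, 61, 78, 82, 85, 92, 92
The 2 values of 92 occupy positions 6–7 → average rank (6+7)/2 = 6.5.
N has value 92 → rank 6.5.

6.5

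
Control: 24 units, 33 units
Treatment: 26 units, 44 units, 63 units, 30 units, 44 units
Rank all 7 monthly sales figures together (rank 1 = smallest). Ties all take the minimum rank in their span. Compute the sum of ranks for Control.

Sorted (ascending): 24, 26, 30, 33, 44, 44, 63
The 2 values of 44 occupy positions 5–6 → each gets rank 5.
Control values → pooled ranks: 24→1, 33→4
Rank sum = 1 + 4 = 5

5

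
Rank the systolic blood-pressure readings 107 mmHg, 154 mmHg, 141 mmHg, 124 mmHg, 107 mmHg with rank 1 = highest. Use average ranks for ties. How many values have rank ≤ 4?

Sorted (descending): 154, 141, 124, 107, 107
The 2 values of 107 occupy positions 4–5 → average rank (4+5)/2 = 4.5.
Ranks ≤ 4: {1, 2, 3} → 3 values.

3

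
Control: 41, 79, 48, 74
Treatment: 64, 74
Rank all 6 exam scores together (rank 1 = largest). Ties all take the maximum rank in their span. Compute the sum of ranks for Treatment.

Sorted (descending): 79, 74, 74, 64, 48, 41
The 2 values of 74 occupy positions 2–3 → each gets rank 3.
Treatment values → pooled ranks: 64→4, 74→3
Rank sum = 4 + 3 = 7

7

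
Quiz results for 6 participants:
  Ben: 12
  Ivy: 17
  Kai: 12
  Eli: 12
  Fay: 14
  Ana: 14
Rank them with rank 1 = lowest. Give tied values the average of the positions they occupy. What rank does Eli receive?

Sorted (ascending): 12, 12, 12, 14, 14, 17
The 3 values of 12 occupy positions 1–3 → average rank 2.
The 2 values of 14 occupy positions 4–5 → average rank (4+5)/2 = 4.5.
Eli has value 12 → rank 2.

2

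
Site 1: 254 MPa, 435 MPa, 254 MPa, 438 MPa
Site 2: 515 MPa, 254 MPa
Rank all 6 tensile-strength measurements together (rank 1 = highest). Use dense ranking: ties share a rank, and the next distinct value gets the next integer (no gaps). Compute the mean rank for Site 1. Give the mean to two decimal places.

Sorted (descending): 515, 438, 435, 254, 254, 254
The 3 values of 254 share dense rank 4.
Remaining distinct values take the next consecutive integers.
Site 1 values → pooled ranks: 254→4, 435→3, 254→4, 438→2
Mean rank = (4 + 3 + 4 + 2) / 4 = 3.25

3.25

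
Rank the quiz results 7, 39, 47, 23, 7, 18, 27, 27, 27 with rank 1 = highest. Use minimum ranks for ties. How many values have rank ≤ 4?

Sorted (descending): 47, 39, 27, 27, 27, 23, 18, 7, 7
The 3 values of 27 occupy positions 3–5 → each gets rank 3.
The 2 values of 7 occupy positions 8–9 → each gets rank 8.
Ranks ≤ 4: {1, 2, 3, 3, 3} → 5 values.

5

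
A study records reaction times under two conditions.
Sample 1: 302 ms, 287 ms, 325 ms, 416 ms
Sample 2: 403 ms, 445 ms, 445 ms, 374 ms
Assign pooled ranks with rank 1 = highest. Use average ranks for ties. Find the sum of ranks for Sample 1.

24

Sorted (descending): 445, 445, 416, 403, 374, 325, 302, 287
The 2 values of 445 occupy positions 1–2 → average rank (1+2)/2 = 1.5.
Sample 1 values → pooled ranks: 302→7, 287→8, 325→6, 416→3
Rank sum = 7 + 8 + 6 + 3 = 24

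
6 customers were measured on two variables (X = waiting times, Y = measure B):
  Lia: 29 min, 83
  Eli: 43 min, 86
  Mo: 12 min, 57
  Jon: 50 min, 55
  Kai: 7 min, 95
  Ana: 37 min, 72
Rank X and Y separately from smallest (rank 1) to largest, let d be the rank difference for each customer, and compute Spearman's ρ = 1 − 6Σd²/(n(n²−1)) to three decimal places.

Ranks of variable 1: 3, 5, 2, 6, 1, 4
Ranks of variable 2: 4, 5, 2, 1, 6, 3
d = r₁ − r₂: -1, 0, 0, 5, -5, 1
d²: 1, 0, 0, 25, 25, 1; Σd² = 52
ρ = 1 − 6·52/(6·35) = 1 − 312/210 = -0.486

-0.486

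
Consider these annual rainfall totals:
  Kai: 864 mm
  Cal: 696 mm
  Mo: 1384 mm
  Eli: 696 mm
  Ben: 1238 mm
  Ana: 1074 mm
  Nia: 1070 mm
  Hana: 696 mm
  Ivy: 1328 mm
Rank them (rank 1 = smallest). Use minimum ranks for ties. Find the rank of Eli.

1

Sorted (ascending): 696, 696, 696, 864, 1070, 1074, 1238, 1328, 1384
The 3 values of 696 occupy positions 1–3 → each gets rank 1.
Eli has value 696 mm → rank 1.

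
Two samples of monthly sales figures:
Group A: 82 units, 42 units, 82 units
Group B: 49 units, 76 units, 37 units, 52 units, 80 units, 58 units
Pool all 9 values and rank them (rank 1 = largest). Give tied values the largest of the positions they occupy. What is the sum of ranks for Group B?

34

Sorted (descending): 82, 82, 80, 76, 58, 52, 49, 42, 37
The 2 values of 82 occupy positions 1–2 → each gets rank 2.
Group B values → pooled ranks: 49→7, 76→4, 37→9, 52→6, 80→3, 58→5
Rank sum = 7 + 4 + 9 + 6 + 3 + 5 = 34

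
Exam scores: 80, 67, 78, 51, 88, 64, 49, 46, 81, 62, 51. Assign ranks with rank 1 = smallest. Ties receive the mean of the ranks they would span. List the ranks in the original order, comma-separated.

9, 7, 8, 3.5, 11, 6, 2, 1, 10, 5, 3.5

Sorted (ascending): 46, 49, 51, 51, 62, 64, 67, 78, 80, 81, 88
The 2 values of 51 occupy positions 3–4 → average rank (3+4)/2 = 3.5.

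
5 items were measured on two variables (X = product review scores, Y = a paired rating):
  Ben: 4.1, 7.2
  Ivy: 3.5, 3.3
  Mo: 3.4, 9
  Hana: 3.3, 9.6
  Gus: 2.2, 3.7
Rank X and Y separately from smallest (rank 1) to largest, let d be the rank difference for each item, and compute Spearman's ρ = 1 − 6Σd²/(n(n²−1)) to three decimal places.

Ranks of variable 1: 5, 4, 3, 2, 1
Ranks of variable 2: 3, 1, 4, 5, 2
d = r₁ − r₂: 2, 3, -1, -3, -1
d²: 4, 9, 1, 9, 1; Σd² = 24
ρ = 1 − 6·24/(5·24) = 1 − 144/120 = -0.200

-0.200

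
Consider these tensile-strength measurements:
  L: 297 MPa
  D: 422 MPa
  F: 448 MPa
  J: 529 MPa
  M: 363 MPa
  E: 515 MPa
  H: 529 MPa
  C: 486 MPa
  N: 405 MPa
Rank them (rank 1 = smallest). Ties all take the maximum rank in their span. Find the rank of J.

9

Sorted (ascending): 297, 363, 405, 422, 448, 486, 515, 529, 529
The 2 values of 529 occupy positions 8–9 → each gets rank 9.
J has value 529 MPa → rank 9.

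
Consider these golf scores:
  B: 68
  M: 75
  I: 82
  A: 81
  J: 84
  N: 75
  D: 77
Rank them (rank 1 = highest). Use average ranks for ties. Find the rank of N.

Sorted (descending): 84, 82, 81, 77, 75, 75, 68
The 2 values of 75 occupy positions 5–6 → average rank (5+6)/2 = 5.5.
N has value 75 → rank 5.5.

5.5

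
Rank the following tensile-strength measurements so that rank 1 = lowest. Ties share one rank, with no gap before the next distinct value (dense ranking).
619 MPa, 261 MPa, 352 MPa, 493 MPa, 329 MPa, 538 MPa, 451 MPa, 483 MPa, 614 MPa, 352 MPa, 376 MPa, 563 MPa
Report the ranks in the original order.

Sorted (ascending): 261, 329, 352, 352, 376, 451, 483, 493, 538, 563, 614, 619
The 2 values of 352 share dense rank 3.
Remaining distinct values take the next consecutive integers.

11, 1, 3, 7, 2, 8, 5, 6, 10, 3, 4, 9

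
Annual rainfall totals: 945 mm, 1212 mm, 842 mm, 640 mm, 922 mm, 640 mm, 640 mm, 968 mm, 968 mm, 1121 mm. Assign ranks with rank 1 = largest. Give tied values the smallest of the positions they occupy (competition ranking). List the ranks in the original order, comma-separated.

5, 1, 7, 8, 6, 8, 8, 3, 3, 2

Sorted (descending): 1212, 1121, 968, 968, 945, 922, 842, 640, 640, 640
The 2 values of 968 occupy positions 3–4 → each gets rank 3.
The 3 values of 640 occupy positions 8–10 → each gets rank 8.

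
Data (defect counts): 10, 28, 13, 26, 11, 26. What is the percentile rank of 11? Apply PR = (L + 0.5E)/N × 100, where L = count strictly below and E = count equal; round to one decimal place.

N = 6.
Strictly below 11: 1. Equal to 11: 1.
PR = (1 + 0.5·1)/6 × 100 = 25.0

25.0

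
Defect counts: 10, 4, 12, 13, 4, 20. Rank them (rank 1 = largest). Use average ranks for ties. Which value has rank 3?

Sorted (descending): 20, 13, 12, 10, 4, 4
The 2 values of 4 occupy positions 5–6 → average rank (5+6)/2 = 5.5.
Rank 3 → value 12.

12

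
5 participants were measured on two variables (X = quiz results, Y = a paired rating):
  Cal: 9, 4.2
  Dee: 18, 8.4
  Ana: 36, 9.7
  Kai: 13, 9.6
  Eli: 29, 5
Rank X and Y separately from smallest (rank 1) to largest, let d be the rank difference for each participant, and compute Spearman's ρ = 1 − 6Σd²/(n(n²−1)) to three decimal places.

0.600

Ranks of variable 1: 1, 3, 5, 2, 4
Ranks of variable 2: 1, 3, 5, 4, 2
d = r₁ − r₂: 0, 0, 0, -2, 2
d²: 0, 0, 0, 4, 4; Σd² = 8
ρ = 1 − 6·8/(5·24) = 1 − 48/120 = 0.600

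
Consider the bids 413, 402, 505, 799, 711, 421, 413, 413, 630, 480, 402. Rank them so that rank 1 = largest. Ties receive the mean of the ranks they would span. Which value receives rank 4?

505

Sorted (descending): 799, 711, 630, 505, 480, 421, 413, 413, 413, 402, 402
The 3 values of 413 occupy positions 7–9 → average rank 8.
The 2 values of 402 occupy positions 10–11 → average rank (10+11)/2 = 10.5.
Rank 4 → value 505.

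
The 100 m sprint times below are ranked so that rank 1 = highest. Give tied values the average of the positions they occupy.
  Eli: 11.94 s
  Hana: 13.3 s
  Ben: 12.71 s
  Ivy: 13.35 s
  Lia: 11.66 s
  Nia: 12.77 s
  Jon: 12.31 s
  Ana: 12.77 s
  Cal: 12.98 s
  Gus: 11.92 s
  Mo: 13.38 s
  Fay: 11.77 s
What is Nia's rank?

Sorted (descending): 13.38, 13.35, 13.3, 12.98, 12.77, 12.77, 12.71, 12.31, 11.94, 11.92, 11.77, 11.66
The 2 values of 12.77 occupy positions 5–6 → average rank (5+6)/2 = 5.5.
Nia has value 12.77 s → rank 5.5.

5.5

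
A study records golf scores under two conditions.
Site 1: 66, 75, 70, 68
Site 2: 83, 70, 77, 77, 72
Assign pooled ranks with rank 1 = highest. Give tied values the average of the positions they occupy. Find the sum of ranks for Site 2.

Sorted (descending): 83, 77, 77, 75, 72, 70, 70, 68, 66
The 2 values of 77 occupy positions 2–3 → average rank (2+3)/2 = 2.5.
The 2 values of 70 occupy positions 6–7 → average rank (6+7)/2 = 6.5.
Site 2 values → pooled ranks: 83→1, 70→6.5, 77→2.5, 77→2.5, 72→5
Rank sum = 1 + 6.5 + 2.5 + 2.5 + 5 = 17.5

17.5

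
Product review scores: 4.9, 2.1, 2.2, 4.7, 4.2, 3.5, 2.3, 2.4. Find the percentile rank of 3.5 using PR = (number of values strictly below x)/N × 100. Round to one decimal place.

50.0

N = 8.
Strictly below 3.5: 4. Equal to 3.5: 1.
PR = 4/8 × 100 = 50.0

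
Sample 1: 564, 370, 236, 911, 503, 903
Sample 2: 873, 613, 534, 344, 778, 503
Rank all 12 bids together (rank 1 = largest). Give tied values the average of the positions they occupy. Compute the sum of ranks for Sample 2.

Sorted (descending): 911, 903, 873, 778, 613, 564, 534, 503, 503, 370, 344, 236
The 2 values of 503 occupy positions 8–9 → average rank (8+9)/2 = 8.5.
Sample 2 values → pooled ranks: 873→3, 613→5, 534→7, 344→11, 778→4, 503→8.5
Rank sum = 3 + 5 + 7 + 11 + 4 + 8.5 = 38.5

38.5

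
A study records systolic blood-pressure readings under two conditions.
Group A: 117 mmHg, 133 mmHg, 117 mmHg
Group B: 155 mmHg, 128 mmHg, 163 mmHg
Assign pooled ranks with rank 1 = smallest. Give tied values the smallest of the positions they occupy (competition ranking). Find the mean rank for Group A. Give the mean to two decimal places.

Sorted (ascending): 117, 117, 128, 133, 155, 163
The 2 values of 117 occupy positions 1–2 → each gets rank 1.
Group A values → pooled ranks: 117→1, 133→4, 117→1
Mean rank = (1 + 4 + 1) / 3 = 2.00

2.00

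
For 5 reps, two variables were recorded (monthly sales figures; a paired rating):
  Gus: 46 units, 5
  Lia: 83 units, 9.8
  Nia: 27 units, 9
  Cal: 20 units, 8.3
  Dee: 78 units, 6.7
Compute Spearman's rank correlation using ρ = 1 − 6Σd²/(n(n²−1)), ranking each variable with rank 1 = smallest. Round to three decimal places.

0.200

Ranks of variable 1: 3, 5, 2, 1, 4
Ranks of variable 2: 1, 5, 4, 3, 2
d = r₁ − r₂: 2, 0, -2, -2, 2
d²: 4, 0, 4, 4, 4; Σd² = 16
ρ = 1 − 6·16/(5·24) = 1 − 96/120 = 0.200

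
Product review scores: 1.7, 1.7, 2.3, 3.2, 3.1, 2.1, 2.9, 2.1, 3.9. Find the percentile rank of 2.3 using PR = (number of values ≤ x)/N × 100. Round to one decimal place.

N = 9.
Strictly below 2.3: 4. Equal to 2.3: 1.
PR = 5/9 × 100 = 55.6

55.6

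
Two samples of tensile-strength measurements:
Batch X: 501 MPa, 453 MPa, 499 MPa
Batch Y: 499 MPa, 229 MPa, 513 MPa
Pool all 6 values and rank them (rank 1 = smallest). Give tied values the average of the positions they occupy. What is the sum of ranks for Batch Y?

10.5

Sorted (ascending): 229, 453, 499, 499, 501, 513
The 2 values of 499 occupy positions 3–4 → average rank (3+4)/2 = 3.5.
Batch Y values → pooled ranks: 499→3.5, 229→1, 513→6
Rank sum = 3.5 + 1 + 6 = 10.5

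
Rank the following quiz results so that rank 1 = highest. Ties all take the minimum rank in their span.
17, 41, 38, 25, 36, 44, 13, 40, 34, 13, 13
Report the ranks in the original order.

Sorted (descending): 44, 41, 40, 38, 36, 34, 25, 17, 13, 13, 13
The 3 values of 13 occupy positions 9–11 → each gets rank 9.

8, 2, 4, 7, 5, 1, 9, 3, 6, 9, 9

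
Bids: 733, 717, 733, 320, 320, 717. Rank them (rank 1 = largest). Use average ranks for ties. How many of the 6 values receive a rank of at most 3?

2

Sorted (descending): 733, 733, 717, 717, 320, 320
The 2 values of 733 occupy positions 1–2 → average rank (1+2)/2 = 1.5.
The 2 values of 717 occupy positions 3–4 → average rank (3+4)/2 = 3.5.
The 2 values of 320 occupy positions 5–6 → average rank (5+6)/2 = 5.5.
Ranks ≤ 3: {1.5, 1.5} → 2 values.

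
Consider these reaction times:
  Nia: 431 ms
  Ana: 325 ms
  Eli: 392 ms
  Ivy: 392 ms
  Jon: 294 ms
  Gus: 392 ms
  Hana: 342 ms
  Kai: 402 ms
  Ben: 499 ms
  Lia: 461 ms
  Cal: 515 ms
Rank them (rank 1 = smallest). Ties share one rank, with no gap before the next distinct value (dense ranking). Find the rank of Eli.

4

Sorted (ascending): 294, 325, 342, 392, 392, 392, 402, 431, 461, 499, 515
The 3 values of 392 share dense rank 4.
Remaining distinct values take the next consecutive integers.
Eli has value 392 ms → rank 4.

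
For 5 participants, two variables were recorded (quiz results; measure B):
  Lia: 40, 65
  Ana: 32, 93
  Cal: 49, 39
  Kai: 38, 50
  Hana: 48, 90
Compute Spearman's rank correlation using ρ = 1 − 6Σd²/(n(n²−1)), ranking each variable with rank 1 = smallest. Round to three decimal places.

Ranks of variable 1: 3, 1, 5, 2, 4
Ranks of variable 2: 3, 5, 1, 2, 4
d = r₁ − r₂: 0, -4, 4, 0, 0
d²: 0, 16, 16, 0, 0; Σd² = 32
ρ = 1 − 6·32/(5·24) = 1 − 192/120 = -0.600

-0.600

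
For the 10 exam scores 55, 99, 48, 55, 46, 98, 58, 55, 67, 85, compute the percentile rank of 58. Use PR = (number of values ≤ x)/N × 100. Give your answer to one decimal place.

N = 10.
Strictly below 58: 5. Equal to 58: 1.
PR = 6/10 × 100 = 60.0

60.0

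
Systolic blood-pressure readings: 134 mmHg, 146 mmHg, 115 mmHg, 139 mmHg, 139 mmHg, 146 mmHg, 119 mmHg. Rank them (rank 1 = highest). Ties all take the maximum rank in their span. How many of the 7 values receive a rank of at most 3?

Sorted (descending): 146, 146, 139, 139, 134, 119, 115
The 2 values of 146 occupy positions 1–2 → each gets rank 2.
The 2 values of 139 occupy positions 3–4 → each gets rank 4.
Ranks ≤ 3: {2, 2} → 2 values.

2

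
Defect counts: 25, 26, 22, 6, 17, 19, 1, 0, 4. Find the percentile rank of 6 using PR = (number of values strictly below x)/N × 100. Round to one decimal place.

N = 9.
Strictly below 6: 3. Equal to 6: 1.
PR = 3/9 × 100 = 33.3

33.3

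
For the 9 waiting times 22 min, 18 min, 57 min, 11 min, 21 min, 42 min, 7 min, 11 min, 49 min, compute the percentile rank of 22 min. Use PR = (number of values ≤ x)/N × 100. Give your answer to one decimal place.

N = 9.
Strictly below 22: 5. Equal to 22: 1.
PR = 6/9 × 100 = 66.7

66.7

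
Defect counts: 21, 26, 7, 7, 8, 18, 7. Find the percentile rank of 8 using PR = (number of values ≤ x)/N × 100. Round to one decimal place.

57.1

N = 7.
Strictly below 8: 3. Equal to 8: 1.
PR = 4/7 × 100 = 57.1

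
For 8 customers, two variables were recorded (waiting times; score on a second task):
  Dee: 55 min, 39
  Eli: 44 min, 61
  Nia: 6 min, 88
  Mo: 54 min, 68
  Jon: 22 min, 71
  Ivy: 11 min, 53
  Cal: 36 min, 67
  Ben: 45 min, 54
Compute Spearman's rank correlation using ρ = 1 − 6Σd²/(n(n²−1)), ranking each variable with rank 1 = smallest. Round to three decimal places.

Ranks of variable 1: 8, 5, 1, 7, 3, 2, 4, 6
Ranks of variable 2: 1, 4, 8, 6, 7, 2, 5, 3
d = r₁ − r₂: 7, 1, -7, 1, -4, 0, -1, 3
d²: 49, 1, 49, 1, 16, 0, 1, 9; Σd² = 126
ρ = 1 − 6·126/(8·63) = 1 − 756/504 = -0.500

-0.500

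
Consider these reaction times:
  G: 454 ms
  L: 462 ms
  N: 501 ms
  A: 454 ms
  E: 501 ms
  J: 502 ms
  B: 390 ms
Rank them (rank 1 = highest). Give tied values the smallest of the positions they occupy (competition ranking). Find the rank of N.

Sorted (descending): 502, 501, 501, 462, 454, 454, 390
The 2 values of 501 occupy positions 2–3 → each gets rank 2.
The 2 values of 454 occupy positions 5–6 → each gets rank 5.
N has value 501 ms → rank 2.

2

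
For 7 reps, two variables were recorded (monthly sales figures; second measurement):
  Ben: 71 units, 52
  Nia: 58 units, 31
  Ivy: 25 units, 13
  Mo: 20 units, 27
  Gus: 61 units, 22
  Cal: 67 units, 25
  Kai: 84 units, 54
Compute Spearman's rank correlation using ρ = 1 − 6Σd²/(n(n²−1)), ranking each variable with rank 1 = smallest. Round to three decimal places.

0.607

Ranks of variable 1: 6, 3, 2, 1, 4, 5, 7
Ranks of variable 2: 6, 5, 1, 4, 2, 3, 7
d = r₁ − r₂: 0, -2, 1, -3, 2, 2, 0
d²: 0, 4, 1, 9, 4, 4, 0; Σd² = 22
ρ = 1 − 6·22/(7·48) = 1 − 132/336 = 0.607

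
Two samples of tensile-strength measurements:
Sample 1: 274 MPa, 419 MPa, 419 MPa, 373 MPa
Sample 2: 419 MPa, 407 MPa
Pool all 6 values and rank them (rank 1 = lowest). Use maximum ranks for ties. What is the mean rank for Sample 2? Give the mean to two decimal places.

Sorted (ascending): 274, 373, 407, 419, 419, 419
The 3 values of 419 occupy positions 4–6 → each gets rank 6.
Sample 2 values → pooled ranks: 419→6, 407→3
Mean rank = (6 + 3) / 2 = 4.50

4.50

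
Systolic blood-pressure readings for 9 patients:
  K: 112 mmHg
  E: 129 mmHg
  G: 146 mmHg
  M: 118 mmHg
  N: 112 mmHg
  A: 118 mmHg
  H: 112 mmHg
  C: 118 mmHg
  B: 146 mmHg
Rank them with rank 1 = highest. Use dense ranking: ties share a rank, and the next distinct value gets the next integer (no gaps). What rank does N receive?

4

Sorted (descending): 146, 146, 129, 118, 118, 118, 112, 112, 112
The 2 values of 146 share dense rank 1.
The 3 values of 118 share dense rank 3.
The 3 values of 112 share dense rank 4.
Remaining distinct values take the next consecutive integers.
N has value 112 mmHg → rank 4.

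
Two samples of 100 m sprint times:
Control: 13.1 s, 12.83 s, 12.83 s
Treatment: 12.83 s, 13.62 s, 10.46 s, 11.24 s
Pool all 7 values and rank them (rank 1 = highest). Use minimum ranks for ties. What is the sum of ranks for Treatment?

17

Sorted (descending): 13.62, 13.1, 12.83, 12.83, 12.83, 11.24, 10.46
The 3 values of 12.83 occupy positions 3–5 → each gets rank 3.
Treatment values → pooled ranks: 12.83→3, 13.62→1, 10.46→7, 11.24→6
Rank sum = 3 + 1 + 7 + 6 = 17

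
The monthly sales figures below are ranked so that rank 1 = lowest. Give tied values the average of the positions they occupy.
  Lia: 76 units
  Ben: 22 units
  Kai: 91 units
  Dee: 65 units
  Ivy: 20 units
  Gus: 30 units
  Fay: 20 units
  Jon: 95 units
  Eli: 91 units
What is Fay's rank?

Sorted (ascending): 20, 20, 22, 30, 65, 76, 91, 91, 95
The 2 values of 20 occupy positions 1–2 → average rank (1+2)/2 = 1.5.
The 2 values of 91 occupy positions 7–8 → average rank (7+8)/2 = 7.5.
Fay has value 20 units → rank 1.5.

1.5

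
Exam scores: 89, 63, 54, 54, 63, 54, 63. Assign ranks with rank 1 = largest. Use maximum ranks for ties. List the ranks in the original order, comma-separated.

Sorted (descending): 89, 63, 63, 63, 54, 54, 54
The 3 values of 63 occupy positions 2–4 → each gets rank 4.
The 3 values of 54 occupy positions 5–7 → each gets rank 7.

1, 4, 7, 7, 4, 7, 4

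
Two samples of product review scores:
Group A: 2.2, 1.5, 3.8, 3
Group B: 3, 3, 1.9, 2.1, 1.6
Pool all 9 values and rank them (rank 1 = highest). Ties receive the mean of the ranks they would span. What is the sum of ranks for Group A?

Sorted (descending): 3.8, 3, 3, 3, 2.2, 2.1, 1.9, 1.6, 1.5
The 3 values of 3 occupy positions 2–4 → average rank 3.
Group A values → pooled ranks: 2.2→5, 1.5→9, 3.8→1, 3→3
Rank sum = 5 + 9 + 1 + 3 = 18

18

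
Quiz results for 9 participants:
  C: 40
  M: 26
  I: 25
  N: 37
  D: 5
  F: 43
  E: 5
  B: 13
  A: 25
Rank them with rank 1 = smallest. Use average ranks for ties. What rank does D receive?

1.5

Sorted (ascending): 5, 5, 13, 25, 25, 26, 37, 40, 43
The 2 values of 5 occupy positions 1–2 → average rank (1+2)/2 = 1.5.
The 2 values of 25 occupy positions 4–5 → average rank (4+5)/2 = 4.5.
D has value 5 → rank 1.5.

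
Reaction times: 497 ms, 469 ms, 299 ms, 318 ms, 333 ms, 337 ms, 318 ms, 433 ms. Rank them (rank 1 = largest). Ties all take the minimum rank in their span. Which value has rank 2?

Sorted (descending): 497, 469, 433, 337, 333, 318, 318, 299
The 2 values of 318 occupy positions 6–7 → each gets rank 6.
Rank 2 → value 469.

469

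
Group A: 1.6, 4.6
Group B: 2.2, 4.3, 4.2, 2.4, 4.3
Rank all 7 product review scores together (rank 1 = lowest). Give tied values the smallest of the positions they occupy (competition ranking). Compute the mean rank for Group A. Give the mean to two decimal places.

4.00

Sorted (ascending): 1.6, 2.2, 2.4, 4.2, 4.3, 4.3, 4.6
The 2 values of 4.3 occupy positions 5–6 → each gets rank 5.
Group A values → pooled ranks: 1.6→1, 4.6→7
Mean rank = (1 + 7) / 2 = 4.00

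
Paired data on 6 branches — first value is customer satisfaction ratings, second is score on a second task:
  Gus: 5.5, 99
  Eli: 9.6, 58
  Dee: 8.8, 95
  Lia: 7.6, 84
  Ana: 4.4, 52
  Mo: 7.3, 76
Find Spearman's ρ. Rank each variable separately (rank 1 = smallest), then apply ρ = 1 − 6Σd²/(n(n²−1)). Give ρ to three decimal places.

0.086

Ranks of variable 1: 2, 6, 5, 4, 1, 3
Ranks of variable 2: 6, 2, 5, 4, 1, 3
d = r₁ − r₂: -4, 4, 0, 0, 0, 0
d²: 16, 16, 0, 0, 0, 0; Σd² = 32
ρ = 1 − 6·32/(6·35) = 1 − 192/210 = 0.086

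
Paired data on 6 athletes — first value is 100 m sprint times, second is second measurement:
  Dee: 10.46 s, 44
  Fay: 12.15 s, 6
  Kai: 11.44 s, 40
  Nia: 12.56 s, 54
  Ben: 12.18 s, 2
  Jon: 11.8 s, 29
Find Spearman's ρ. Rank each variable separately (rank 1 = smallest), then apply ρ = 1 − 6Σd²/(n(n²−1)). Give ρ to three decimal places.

Ranks of variable 1: 1, 4, 2, 6, 5, 3
Ranks of variable 2: 5, 2, 4, 6, 1, 3
d = r₁ − r₂: -4, 2, -2, 0, 4, 0
d²: 16, 4, 4, 0, 16, 0; Σd² = 40
ρ = 1 − 6·40/(6·35) = 1 − 240/210 = -0.143

-0.143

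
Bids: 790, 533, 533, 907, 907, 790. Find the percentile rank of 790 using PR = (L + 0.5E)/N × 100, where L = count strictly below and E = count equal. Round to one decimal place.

50.0

N = 6.
Strictly below 790: 2. Equal to 790: 2.
PR = (2 + 0.5·2)/6 × 100 = 50.0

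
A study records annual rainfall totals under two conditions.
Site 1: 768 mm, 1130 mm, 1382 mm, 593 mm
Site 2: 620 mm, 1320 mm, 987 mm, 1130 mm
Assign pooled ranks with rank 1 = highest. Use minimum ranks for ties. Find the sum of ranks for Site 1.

18

Sorted (descending): 1382, 1320, 1130, 1130, 987, 768, 620, 593
The 2 values of 1130 occupy positions 3–4 → each gets rank 3.
Site 1 values → pooled ranks: 768→6, 1130→3, 1382→1, 593→8
Rank sum = 6 + 3 + 1 + 8 = 18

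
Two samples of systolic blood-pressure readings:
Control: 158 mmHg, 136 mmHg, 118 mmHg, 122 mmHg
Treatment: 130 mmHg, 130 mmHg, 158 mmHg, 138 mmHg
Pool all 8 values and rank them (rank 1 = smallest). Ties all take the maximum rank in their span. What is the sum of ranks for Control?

Sorted (ascending): 118, 122, 130, 130, 136, 138, 158, 158
The 2 values of 130 occupy positions 3–4 → each gets rank 4.
The 2 values of 158 occupy positions 7–8 → each gets rank 8.
Control values → pooled ranks: 158→8, 136→5, 118→1, 122→2
Rank sum = 8 + 5 + 1 + 2 = 16

16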